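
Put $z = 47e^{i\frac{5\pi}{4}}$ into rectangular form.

a = r cos θ = 47 * -sqrt(2)/2 = -47*sqrt(2)/2
b = r sin θ = 47 * -sqrt(2)/2 = -47*sqrt(2)/2
z = -47*sqrt(2)/2 - (47*sqrt(2)/2)i


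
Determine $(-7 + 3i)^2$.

(a + bi)^2 = a^2 - b^2 + 2abi
= (-7)^2 - 3^2 + 2*(-7)*3i
= 40 - 42i


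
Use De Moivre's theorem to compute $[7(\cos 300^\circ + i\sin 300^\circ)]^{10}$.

By De Moivre: z^n = r^n(cos(nθ) + i sin(nθ))
= 7^10(cos(10*300°) + i sin(10*300°))
= 282475249(cos 120° + i sin 120°)
= -282475249/2 + (282475249*sqrt(3)/2)i


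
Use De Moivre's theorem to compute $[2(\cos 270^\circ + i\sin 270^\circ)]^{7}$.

By De Moivre: z^n = r^n(cos(nθ) + i sin(nθ))
= 2^7(cos(7*270°) + i sin(7*270°))
= 128(cos 90° + i sin 90°)
= 128i


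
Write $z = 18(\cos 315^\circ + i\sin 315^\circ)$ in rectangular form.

a = r cos θ = 18 * sqrt(2)/2 = 9*sqrt(2)
b = r sin θ = 18 * -sqrt(2)/2 = -9*sqrt(2)
z = 9*sqrt(2) - 9*sqrt(2)i


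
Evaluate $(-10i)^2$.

(a + bi)^2 = a^2 - b^2 + 2abi
= 0^2 - (-10)^2 + 2*0*(-10)i
= -100


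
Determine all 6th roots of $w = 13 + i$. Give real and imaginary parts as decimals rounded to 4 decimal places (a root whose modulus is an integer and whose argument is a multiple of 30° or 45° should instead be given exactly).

|w| = sqrt(170) ≈ 13.038405, arg(w) ≈ 4.398705°
Root modulus = sqrt(170)^(1/6) ≈ 1.534160
Root arguments: θ_k = (arg(w) + 360°k)/6 for k = 0, 1, ..., 5
Compute each root as (root modulus)(cos θ_k + i sin θ_k) using full-precision intermediates, then round to 4 decimal places.
Roots: 1.5340 + 0.0196i, 0.7500 + 1.3383i, -0.7840 + 1.3187i, -1.5340 - 0.0196i, -0.7500 - 1.3383i, 0.7840 - 1.3187i


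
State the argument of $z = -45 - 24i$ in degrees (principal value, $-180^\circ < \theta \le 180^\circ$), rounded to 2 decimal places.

θ = arctan(b/a) = arctan(-24/-45) (quadrant-adjusted) = -151.93°


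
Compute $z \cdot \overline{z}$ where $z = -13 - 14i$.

z * conjugate(z) = |z|^2 = a^2 + b^2
= (-13)^2 + (-14)^2 = 365


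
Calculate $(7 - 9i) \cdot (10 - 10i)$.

(a1*a2 - b1*b2) + (a1*b2 + b1*a2)i
= (70 - 90) + (-70 + (-90))i
= -20 - 160i


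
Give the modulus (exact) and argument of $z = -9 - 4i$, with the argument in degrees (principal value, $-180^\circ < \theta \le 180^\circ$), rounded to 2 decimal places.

|z| = sqrt((-9)^2 + (-4)^2) = sqrt(97)
arg(z) = arctan(b/a) = arctan(-4/-9) (quadrant-adjusted) = -156.04°


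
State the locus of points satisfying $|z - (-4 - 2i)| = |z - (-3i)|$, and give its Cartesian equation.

|z - z1| = |z - z2| means z is equidistant from z1 and z2,
i.e. the perpendicular bisector of the segment from (-4, -2) to (0, -3) (midpoint (-2, -5/2)).
With z = x + yi, square both sides:
(x - (-4))^2 + (y - (-2))^2 = (x - 0)^2 + (y - (-3))^2
The x^2 and y^2 terms cancel: 8x + (-2)y = 9 - 20 = -11
Simplify: 8x - 2y = -11
Locus: Perpendicular bisector of the segment from (-4, -2) to (0, -3): the line 8x - 2y = -11


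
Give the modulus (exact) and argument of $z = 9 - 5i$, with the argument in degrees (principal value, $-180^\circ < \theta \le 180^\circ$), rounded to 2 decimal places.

|z| = sqrt(9^2 + (-5)^2) = sqrt(106)
arg(z) = arctan(b/a) = arctan(-5/9) (quadrant-adjusted) = -29.05°


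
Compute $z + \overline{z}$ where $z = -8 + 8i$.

z + conjugate(z) = (a + bi) + (a - bi) = 2a
= 2 * (-8) = -16


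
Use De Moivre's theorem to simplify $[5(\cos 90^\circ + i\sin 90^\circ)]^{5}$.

By De Moivre: z^n = r^n(cos(nθ) + i sin(nθ))
= 5^5(cos(5*90°) + i sin(5*90°))
= 3125(cos 90° + i sin 90°)
= 3125i


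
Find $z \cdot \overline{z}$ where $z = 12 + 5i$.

z * conjugate(z) = |z|^2 = a^2 + b^2
= 12^2 + 5^2 = 169


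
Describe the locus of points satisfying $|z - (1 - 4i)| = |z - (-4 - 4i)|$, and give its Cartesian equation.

|z - z1| = |z - z2| means z is equidistant from z1 and z2,
i.e. the perpendicular bisector of the segment from (1, -4) to (-4, -4) (midpoint (-3/2, -4)).
With z = x + yi, square both sides:
(x - 1)^2 + (y - (-4))^2 = (x - (-4))^2 + (y - (-4))^2
The x^2 and y^2 terms cancel: -10x + 0y = 32 - 17 = 15
Simplify: x = -3/2
Locus: Perpendicular bisector of the segment from (1, -4) to (-4, -4): the line x = -3/2


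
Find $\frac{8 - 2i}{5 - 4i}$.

Multiply numerator and denominator by conjugate (5 + 4i):
= (8 - 2i)(5 + 4i) / (5^2 + (-4)^2)
= (48 + 22i) / 41
= 48/41 + (22/41)i


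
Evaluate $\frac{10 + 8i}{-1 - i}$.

Multiply numerator and denominator by conjugate (-1 + i):
= (10 + 8i)(-1 + i) / ((-1)^2 + (-1)^2)
= (-18 + 2i) / 2
= -9 + i


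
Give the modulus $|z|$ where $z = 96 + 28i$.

|z| = sqrt(a^2 + b^2) = sqrt(96^2 + 28^2) = sqrt(10000) = 100


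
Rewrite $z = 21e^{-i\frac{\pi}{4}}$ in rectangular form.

a = r cos θ = 21 * sqrt(2)/2 = 21*sqrt(2)/2
b = r sin θ = 21 * -sqrt(2)/2 = -21*sqrt(2)/2
z = 21*sqrt(2)/2 - (21*sqrt(2)/2)i


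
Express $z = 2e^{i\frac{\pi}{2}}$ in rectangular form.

a = r cos θ = 2 * 0 = 0
b = r sin θ = 2 * 1 = 2
z = 2i


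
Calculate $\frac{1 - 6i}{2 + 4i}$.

Multiply numerator and denominator by conjugate (2 - 4i):
= (1 - 6i)(2 - 4i) / (2^2 + 4^2)
= (-22 - 16i) / 20
Divide through by 2: (-11 - 8i) / 10
= -11/10 - (4/5)i


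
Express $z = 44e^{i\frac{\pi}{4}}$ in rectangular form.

a = r cos θ = 44 * sqrt(2)/2 = 22*sqrt(2)
b = r sin θ = 44 * sqrt(2)/2 = 22*sqrt(2)
z = 22*sqrt(2) + 22*sqrt(2)i


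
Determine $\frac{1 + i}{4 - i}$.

Multiply numerator and denominator by conjugate (4 + i):
= (1 + i)(4 + i) / (4^2 + (-1)^2)
= (3 + 5i) / 17
= 3/17 + (5/17)i


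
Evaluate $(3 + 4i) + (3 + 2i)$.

(3 + 3) + (4 + 2)i = 6 + 6i


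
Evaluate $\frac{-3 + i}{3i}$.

Multiply numerator and denominator by conjugate (-3i):
= (-3 + i)(-3i) / (0^2 + 3^2)
= (3 + 9i) / 9
Divide through by 3: (1 + 3i) / 3
= 1/3 + i


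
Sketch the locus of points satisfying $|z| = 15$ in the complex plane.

|z| = 15 means sqrt(x^2 + y^2) = 15
This is a circle of radius 15 centered at the origin


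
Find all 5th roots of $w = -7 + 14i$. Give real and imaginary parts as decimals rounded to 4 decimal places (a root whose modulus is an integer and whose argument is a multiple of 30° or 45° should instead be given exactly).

|w| = sqrt(245) ≈ 15.652476, arg(w) ≈ 116.565051°
Root modulus = sqrt(245)^(1/5) ≈ 1.733471
Root arguments: θ_k = (arg(w) + 360°k)/5 for k = 0, 1, ..., 4
Compute each root as (root modulus)(cos θ_k + i sin θ_k) using full-precision intermediates, then round to 4 decimal places.
Roots: 1.5919 + 0.6860i, -0.1605 + 1.7260i, -1.6911 + 0.3807i, -0.8847 - 1.4907i, 1.1444 - 1.3020i


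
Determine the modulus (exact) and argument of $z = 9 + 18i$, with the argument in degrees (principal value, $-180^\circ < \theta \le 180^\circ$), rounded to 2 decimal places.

|z| = sqrt(9^2 + 18^2) = sqrt(405)
arg(z) = arctan(b/a) = arctan(18/9) (quadrant-adjusted) = 63.43°


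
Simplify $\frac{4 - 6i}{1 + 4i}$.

Multiply numerator and denominator by conjugate (1 - 4i):
= (4 - 6i)(1 - 4i) / (1^2 + 4^2)
= (-20 - 22i) / 17
= -20/17 - (22/17)i


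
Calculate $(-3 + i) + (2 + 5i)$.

(-3 + 2) + (1 + 5)i = -1 + 6i


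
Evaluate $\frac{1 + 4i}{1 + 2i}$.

Multiply numerator and denominator by conjugate (1 - 2i):
= (1 + 4i)(1 - 2i) / (1^2 + 2^2)
= (9 + 2i) / 5
= 9/5 + (2/5)i


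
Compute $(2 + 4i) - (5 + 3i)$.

(2 - 5) + (4 - 3)i = -3 + i


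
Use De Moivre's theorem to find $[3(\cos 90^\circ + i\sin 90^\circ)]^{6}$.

By De Moivre: z^n = r^n(cos(nθ) + i sin(nθ))
= 3^6(cos(6*90°) + i sin(6*90°))
= 729(cos 180° + i sin 180°)
= -729


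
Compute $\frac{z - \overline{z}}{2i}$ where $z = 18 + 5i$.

z - conjugate(z) = 2bi
(z - conjugate(z))/(2i) = 2bi/(2i) = b = 5


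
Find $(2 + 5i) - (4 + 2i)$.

(2 - 4) + (5 - 2)i = -2 + 3i


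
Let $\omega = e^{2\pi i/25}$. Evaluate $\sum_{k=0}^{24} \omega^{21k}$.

Let ζ = ω^21 = e^(2πi·21/25). Since 25 ∤ 21, ζ ≠ 1.
Sum = Σ_{k=0}^{24} ζ^k = (ζ^25 - 1)/(ζ - 1) = (ω^{21·25} - 1)/(ζ - 1) = (1 - 1)/(ζ - 1) = 0


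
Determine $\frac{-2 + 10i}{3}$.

Divisor is real, so divide each part by 3:
= -2/3 + (10/3)i


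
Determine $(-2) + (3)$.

(-2 + 3) + (0 + 0)i = 1


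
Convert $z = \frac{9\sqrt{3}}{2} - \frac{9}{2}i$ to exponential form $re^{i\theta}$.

r = |z| = sqrt((9*sqrt(3)/2)^2 + (-9/2)^2) = sqrt(243/4 + 81/4) = sqrt(81) = 9
θ = arctan(b/a) = arctan(-4.5/7.7942) (quadrant-adjusted) = -30° = -π/6
z = 9e^(-i*π/6)


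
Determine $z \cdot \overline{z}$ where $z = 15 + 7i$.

z * conjugate(z) = |z|^2 = a^2 + b^2
= 15^2 + 7^2 = 274


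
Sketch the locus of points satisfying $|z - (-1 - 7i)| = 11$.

|z - z0| = r describes a circle centered at z0 with radius r
Here z0 = -1 - 7i and r = 11
Locus: Circle centered at (-1, -7) with radius 11


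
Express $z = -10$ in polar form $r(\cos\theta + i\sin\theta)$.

r = |z| = sqrt(a^2 + b^2) = sqrt((-10)^2 + (0)^2) = sqrt(100 + 0) = sqrt(100) = 10
b = 0 and a < 0, so z lies on the negative real axis: θ = 180°
z = 10(cos 180° + i sin 180°)


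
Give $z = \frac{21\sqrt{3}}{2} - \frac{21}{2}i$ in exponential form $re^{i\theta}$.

r = |z| = sqrt((21*sqrt(3)/2)^2 + (-21/2)^2) = sqrt(1323/4 + 441/4) = sqrt(441) = 21
θ = arctan(b/a) = arctan(-10.5/18.1865) (quadrant-adjusted) = -30° = -π/6
z = 21e^(-i*π/6)


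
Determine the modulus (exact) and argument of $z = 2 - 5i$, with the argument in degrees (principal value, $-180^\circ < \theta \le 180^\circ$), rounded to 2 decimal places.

|z| = sqrt(2^2 + (-5)^2) = sqrt(29)
arg(z) = arctan(b/a) = arctan(-5/2) (quadrant-adjusted) = -68.20°


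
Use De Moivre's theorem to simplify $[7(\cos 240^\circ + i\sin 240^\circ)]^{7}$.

By De Moivre: z^n = r^n(cos(nθ) + i sin(nθ))
= 7^7(cos(7*240°) + i sin(7*240°))
= 823543(cos 240° + i sin 240°)
= -823543/2 - (823543*sqrt(3)/2)i


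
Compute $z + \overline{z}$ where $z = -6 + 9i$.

z + conjugate(z) = (a + bi) + (a - bi) = 2a
= 2 * (-6) = -12


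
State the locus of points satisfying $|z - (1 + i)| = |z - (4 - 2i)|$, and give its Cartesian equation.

|z - z1| = |z - z2| means z is equidistant from z1 and z2,
i.e. the perpendicular bisector of the segment from (1, 1) to (4, -2) (midpoint (5/2, -1/2)).
With z = x + yi, square both sides:
(x - 1)^2 + (y - 1)^2 = (x - 4)^2 + (y - (-2))^2
The x^2 and y^2 terms cancel: 6x + (-6)y = 20 - 2 = 18
Simplify: x - y = 3
Locus: Perpendicular bisector of the segment from (1, 1) to (4, -2): the line x - y = 3


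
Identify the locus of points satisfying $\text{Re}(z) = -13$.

Re(z) = x where z = x + yi; the equation x = -13 is satisfied by all points with that x-coordinate
Locus: Vertical line x = -13


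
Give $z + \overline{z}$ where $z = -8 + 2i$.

z + conjugate(z) = (a + bi) + (a - bi) = 2a
= 2 * (-8) = -16


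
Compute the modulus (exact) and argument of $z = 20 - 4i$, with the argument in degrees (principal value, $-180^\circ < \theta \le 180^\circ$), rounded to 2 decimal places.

|z| = sqrt(20^2 + (-4)^2) = sqrt(416)
arg(z) = arctan(b/a) = arctan(-4/20) (quadrant-adjusted) = -11.31°


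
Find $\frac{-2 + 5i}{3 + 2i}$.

Multiply numerator and denominator by conjugate (3 - 2i):
= (-2 + 5i)(3 - 2i) / (3^2 + 2^2)
= (4 + 19i) / 13
= 4/13 + (19/13)i


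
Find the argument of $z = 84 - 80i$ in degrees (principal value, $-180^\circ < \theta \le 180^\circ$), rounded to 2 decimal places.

θ = arctan(b/a) = arctan(-80/84) (quadrant-adjusted) = -43.60°


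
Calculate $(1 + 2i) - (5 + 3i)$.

(1 - 5) + (2 - 3)i = -4 - i


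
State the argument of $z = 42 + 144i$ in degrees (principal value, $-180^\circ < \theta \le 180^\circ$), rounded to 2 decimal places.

θ = arctan(b/a) = arctan(144/42) (quadrant-adjusted) = 73.74°


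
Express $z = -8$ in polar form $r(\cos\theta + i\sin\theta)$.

r = |z| = sqrt(a^2 + b^2) = sqrt((-8)^2 + (0)^2) = sqrt(64 + 0) = sqrt(64) = 8
b = 0 and a < 0, so z lies on the negative real axis: θ = 180°
z = 8(cos 180° + i sin 180°)


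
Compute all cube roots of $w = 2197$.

|w| = 2197, arg(w) = 0°
Root modulus = 2197^(1/3) = 13
Root arguments: θ_k = (0° + 360°k)/3 for k = 0, 1, ..., 2
Roots: 13, -13/2 + (13*sqrt(3)/2)i, -13/2 - (13*sqrt(3)/2)i


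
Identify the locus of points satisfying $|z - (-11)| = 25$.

|z - z0| = r describes a circle centered at z0 with radius r
Here z0 = -11 and r = 25
Locus: Circle centered at (-11, 0) with radius 25


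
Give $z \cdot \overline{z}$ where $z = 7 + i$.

z * conjugate(z) = |z|^2 = a^2 + b^2
= 7^2 + 1^2 = 50


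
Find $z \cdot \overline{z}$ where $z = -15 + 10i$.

z * conjugate(z) = |z|^2 = a^2 + b^2
= (-15)^2 + 10^2 = 325


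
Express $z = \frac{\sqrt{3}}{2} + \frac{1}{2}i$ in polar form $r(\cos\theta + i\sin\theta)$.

r = |z| = sqrt(a^2 + b^2) = sqrt((sqrt(3)/2)^2 + (1/2)^2) = sqrt(3/4 + 1/4) = sqrt(1) = 1
θ = arctan(b/a) = arctan(0.5/0.866) (quadrant-adjusted) = 30°
z = 1(cos 30° + i sin 30°)


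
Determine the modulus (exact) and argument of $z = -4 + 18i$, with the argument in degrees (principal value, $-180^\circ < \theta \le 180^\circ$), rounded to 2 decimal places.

|z| = sqrt((-4)^2 + 18^2) = sqrt(340)
arg(z) = arctan(b/a) = arctan(18/-4) (quadrant-adjusted) = 102.53°


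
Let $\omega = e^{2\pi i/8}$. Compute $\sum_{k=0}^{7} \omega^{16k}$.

Since 8 divides 16, ω^16 = (ω^8)^2 = 1^2 = 1, so every term is 1.
Sum = 8 · 1 = 8


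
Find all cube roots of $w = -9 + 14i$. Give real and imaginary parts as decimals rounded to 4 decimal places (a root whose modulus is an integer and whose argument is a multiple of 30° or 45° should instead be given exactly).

|w| = sqrt(277) ≈ 16.643317, arg(w) ≈ 122.735226°
Root modulus = sqrt(277)^(1/3) ≈ 2.553171
Root arguments: θ_k = (arg(w) + 360°k)/3 for k = 0, 1, ..., 2
Compute each root as (root modulus)(cos θ_k + i sin θ_k) using full-precision intermediates, then round to 4 decimal places.
Roots: 1.9295 + 1.6721i, -2.4128 + 0.8349i, 0.4833 - 2.5070i


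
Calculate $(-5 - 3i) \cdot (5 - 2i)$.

(a1*a2 - b1*b2) + (a1*b2 + b1*a2)i
= (-25 - 6) + (10 + (-15))i
= -31 - 5i


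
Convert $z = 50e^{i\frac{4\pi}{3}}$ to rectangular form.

a = r cos θ = 50 * -1/2 = -25
b = r sin θ = 50 * -sqrt(3)/2 = -25*sqrt(3)
z = -25 - 25*sqrt(3)i


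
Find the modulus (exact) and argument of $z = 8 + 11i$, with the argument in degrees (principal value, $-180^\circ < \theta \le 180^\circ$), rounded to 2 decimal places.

|z| = sqrt(8^2 + 11^2) = sqrt(185)
arg(z) = arctan(b/a) = arctan(11/8) (quadrant-adjusted) = 53.97°


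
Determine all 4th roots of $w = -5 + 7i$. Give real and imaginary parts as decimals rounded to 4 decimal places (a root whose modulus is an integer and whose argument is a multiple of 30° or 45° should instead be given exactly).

|w| = sqrt(74) ≈ 8.602325, arg(w) ≈ 125.537678°
Root modulus = sqrt(74)^(1/4) ≈ 1.712592
Root arguments: θ_k = (arg(w) + 360°k)/4 for k = 0, 1, ..., 3
Compute each root as (root modulus)(cos θ_k + i sin θ_k) using full-precision intermediates, then round to 4 decimal places.
Roots: 1.4620 + 0.8919i, -0.8919 + 1.4620i, -1.4620 - 0.8919i, 0.8919 - 1.4620i


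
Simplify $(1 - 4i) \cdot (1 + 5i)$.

(a1*a2 - b1*b2) + (a1*b2 + b1*a2)i
= (1 - (-20)) + (5 + (-4))i
= 21 + i


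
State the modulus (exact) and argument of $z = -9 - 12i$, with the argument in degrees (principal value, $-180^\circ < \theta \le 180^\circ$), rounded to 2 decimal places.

|z| = sqrt((-9)^2 + (-12)^2) = 15
arg(z) = arctan(b/a) = arctan(-12/-9) (quadrant-adjusted) = -126.87°


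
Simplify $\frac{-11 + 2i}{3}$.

Divisor is real, so divide each part by 3:
= -11/3 + (2/3)i


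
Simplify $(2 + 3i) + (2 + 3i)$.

(2 + 2) + (3 + 3)i = 4 + 6i


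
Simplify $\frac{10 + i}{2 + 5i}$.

Multiply numerator and denominator by conjugate (2 - 5i):
= (10 + i)(2 - 5i) / (2^2 + 5^2)
= (25 - 48i) / 29
= 25/29 - (48/29)i


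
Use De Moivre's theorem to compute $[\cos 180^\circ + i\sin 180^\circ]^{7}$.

By De Moivre: z^n = r^n(cos(nθ) + i sin(nθ))
= 1^7(cos(7*180°) + i sin(7*180°))
= 1(cos 180° + i sin 180°)
= -1


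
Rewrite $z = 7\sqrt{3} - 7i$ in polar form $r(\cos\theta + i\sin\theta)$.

r = |z| = sqrt(a^2 + b^2) = sqrt((7*sqrt(3))^2 + (-7)^2) = sqrt(147 + 49) = sqrt(196) = 14
θ = arctan(b/a) = arctan(-7/12.1244) (quadrant-adjusted) = 330°
z = 14(cos 330° + i sin 330°)


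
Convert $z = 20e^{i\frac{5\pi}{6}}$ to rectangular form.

a = r cos θ = 20 * -sqrt(3)/2 = -10*sqrt(3)
b = r sin θ = 20 * 1/2 = 10
z = -10*sqrt(3) + 10i


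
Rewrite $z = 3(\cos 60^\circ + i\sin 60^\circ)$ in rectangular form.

a = r cos θ = 3 * 1/2 = 3/2
b = r sin θ = 3 * sqrt(3)/2 = 3*sqrt(3)/2
z = 3/2 + (3*sqrt(3)/2)i


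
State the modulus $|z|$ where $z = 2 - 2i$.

|z| = sqrt(a^2 + b^2) = sqrt(2^2 + (-2)^2) = sqrt(8) = sqrt(8)


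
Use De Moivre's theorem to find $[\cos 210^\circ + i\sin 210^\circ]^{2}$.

By De Moivre: z^n = r^n(cos(nθ) + i sin(nθ))
= 1^2(cos(2*210°) + i sin(2*210°))
= 1(cos 60° + i sin 60°)
= 1/2 + (sqrt(3)/2)i


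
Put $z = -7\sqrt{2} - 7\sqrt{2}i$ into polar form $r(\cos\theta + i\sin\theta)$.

r = |z| = sqrt(a^2 + b^2) = sqrt((-7*sqrt(2))^2 + (-7*sqrt(2))^2) = sqrt(98 + 98) = sqrt(196) = 14
θ = arctan(b/a) = arctan(-9.8995/-9.8995) (quadrant-adjusted) = 225°
z = 14(cos 225° + i sin 225°)


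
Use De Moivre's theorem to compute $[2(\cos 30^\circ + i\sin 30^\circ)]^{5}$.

By De Moivre: z^n = r^n(cos(nθ) + i sin(nθ))
= 2^5(cos(5*30°) + i sin(5*30°))
= 32(cos 150° + i sin 150°)
= -16*sqrt(3) + 16i


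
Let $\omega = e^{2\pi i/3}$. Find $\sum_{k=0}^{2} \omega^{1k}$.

Let ζ = ω^1 = e^(2πi·1/3). Since 3 ∤ 1, ζ ≠ 1.
Sum = Σ_{k=0}^{2} ζ^k = (ζ^3 - 1)/(ζ - 1) = (ω^{1·3} - 1)/(ζ - 1) = (1 - 1)/(ζ - 1) = 0


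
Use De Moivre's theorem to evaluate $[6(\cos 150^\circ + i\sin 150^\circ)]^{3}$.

By De Moivre: z^n = r^n(cos(nθ) + i sin(nθ))
= 6^3(cos(3*150°) + i sin(3*150°))
= 216(cos 90° + i sin 90°)
= 216i


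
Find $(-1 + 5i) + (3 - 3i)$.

(-1 + 3) + (5 + (-3))i = 2 + 2i


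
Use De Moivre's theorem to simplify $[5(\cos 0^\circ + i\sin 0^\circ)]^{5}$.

By De Moivre: z^n = r^n(cos(nθ) + i sin(nθ))
= 5^5(cos(5*0°) + i sin(5*0°))
= 3125(cos 0° + i sin 0°)
= 3125


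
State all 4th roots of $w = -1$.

|w| = 1, arg(w) = 180°
Root modulus = 1^(1/4) = 1
Root arguments: θ_k = (180° + 360°k)/4 for k = 0, 1, ..., 3
Roots: sqrt(2)/2 + (sqrt(2)/2)i, -sqrt(2)/2 + (sqrt(2)/2)i, -sqrt(2)/2 - (sqrt(2)/2)i, sqrt(2)/2 - (sqrt(2)/2)i


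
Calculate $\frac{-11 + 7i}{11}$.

Divisor is real, so divide each part by 11:
= -1 + (7/11)i


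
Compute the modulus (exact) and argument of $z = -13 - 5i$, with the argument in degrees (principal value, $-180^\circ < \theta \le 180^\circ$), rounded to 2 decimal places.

|z| = sqrt((-13)^2 + (-5)^2) = sqrt(194)
arg(z) = arctan(b/a) = arctan(-5/-13) (quadrant-adjusted) = -158.96°


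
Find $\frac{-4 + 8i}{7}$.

Divisor is real, so divide each part by 7:
= -4/7 + (8/7)i


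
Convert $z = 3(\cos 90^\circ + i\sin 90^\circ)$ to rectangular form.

a = r cos θ = 3 * 0 = 0
b = r sin θ = 3 * 1 = 3
z = 3i


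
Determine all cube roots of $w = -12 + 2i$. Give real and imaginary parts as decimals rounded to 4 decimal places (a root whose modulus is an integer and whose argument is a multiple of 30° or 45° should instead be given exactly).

|w| = sqrt(148) ≈ 12.165525, arg(w) ≈ 170.537678°
Root modulus = sqrt(148)^(1/3) ≈ 2.299907
Root arguments: θ_k = (arg(w) + 360°k)/3 for k = 0, 1, ..., 2
Compute each root as (root modulus)(cos θ_k + i sin θ_k) using full-precision intermediates, then round to 4 decimal places.
Roots: 1.2578 + 1.9255i, -2.2964 + 0.1265i, 1.0386 - 2.0520i


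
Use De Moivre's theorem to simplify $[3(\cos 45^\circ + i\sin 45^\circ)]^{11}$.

By De Moivre: z^n = r^n(cos(nθ) + i sin(nθ))
= 3^11(cos(11*45°) + i sin(11*45°))
= 177147(cos 135° + i sin 135°)
= -177147*sqrt(2)/2 + (177147*sqrt(2)/2)i


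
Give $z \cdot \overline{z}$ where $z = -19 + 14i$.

z * conjugate(z) = |z|^2 = a^2 + b^2
= (-19)^2 + 14^2 = 557


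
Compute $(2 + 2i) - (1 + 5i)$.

(2 - 1) + (2 - 5)i = 1 - 3i


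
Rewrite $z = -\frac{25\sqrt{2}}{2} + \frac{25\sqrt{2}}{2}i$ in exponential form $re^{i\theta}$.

r = |z| = sqrt((-25*sqrt(2)/2)^2 + (25*sqrt(2)/2)^2) = sqrt(625/2 + 625/2) = sqrt(625) = 25
θ = arctan(b/a) = arctan(17.6777/-17.6777) (quadrant-adjusted) = 135° = 3π/4
z = 25e^(i*3π/4)


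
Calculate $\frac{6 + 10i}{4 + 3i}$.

Multiply numerator and denominator by conjugate (4 - 3i):
= (6 + 10i)(4 - 3i) / (4^2 + 3^2)
= (54 + 22i) / 25
= 54/25 + (22/25)i


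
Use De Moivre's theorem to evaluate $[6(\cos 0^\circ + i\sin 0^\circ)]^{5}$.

By De Moivre: z^n = r^n(cos(nθ) + i sin(nθ))
= 6^5(cos(5*0°) + i sin(5*0°))
= 7776(cos 0° + i sin 0°)
= 7776


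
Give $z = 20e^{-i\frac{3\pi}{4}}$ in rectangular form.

a = r cos θ = 20 * -sqrt(2)/2 = -10*sqrt(2)
b = r sin θ = 20 * -sqrt(2)/2 = -10*sqrt(2)
z = -10*sqrt(2) - 10*sqrt(2)i


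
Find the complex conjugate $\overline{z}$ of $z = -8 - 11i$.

If z = a + bi, then conjugate(z) = a - bi
conjugate(-8 - 11i) = -8 + 11i


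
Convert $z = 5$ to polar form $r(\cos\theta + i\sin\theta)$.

r = |z| = sqrt(a^2 + b^2) = sqrt((5)^2 + (0)^2) = sqrt(25 + 0) = sqrt(25) = 5
b = 0 and a > 0, so z lies on the positive real axis: θ = 0°
z = 5(cos 0° + i sin 0°)


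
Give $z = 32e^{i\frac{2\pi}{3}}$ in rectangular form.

a = r cos θ = 32 * -1/2 = -16
b = r sin θ = 32 * sqrt(3)/2 = 16*sqrt(3)
z = -16 + 16*sqrt(3)i


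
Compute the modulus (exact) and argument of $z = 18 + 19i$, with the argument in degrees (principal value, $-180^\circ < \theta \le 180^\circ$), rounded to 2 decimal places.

|z| = sqrt(18^2 + 19^2) = sqrt(685)
arg(z) = arctan(b/a) = arctan(19/18) (quadrant-adjusted) = 46.55°


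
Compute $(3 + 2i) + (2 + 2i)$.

(3 + 2) + (2 + 2)i = 5 + 4i


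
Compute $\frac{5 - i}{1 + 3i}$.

Multiply numerator and denominator by conjugate (1 - 3i):
= (5 - i)(1 - 3i) / (1^2 + 3^2)
= (2 - 16i) / 10
Divide through by 2: (1 - 8i) / 5
= 1/5 - (8/5)i


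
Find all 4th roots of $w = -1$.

|w| = 1, arg(w) = 180°
Root modulus = 1^(1/4) = 1
Root arguments: θ_k = (180° + 360°k)/4 for k = 0, 1, ..., 3
Roots: sqrt(2)/2 + (sqrt(2)/2)i, -sqrt(2)/2 + (sqrt(2)/2)i, -sqrt(2)/2 - (sqrt(2)/2)i, sqrt(2)/2 - (sqrt(2)/2)i


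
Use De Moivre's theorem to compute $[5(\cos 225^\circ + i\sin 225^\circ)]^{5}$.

By De Moivre: z^n = r^n(cos(nθ) + i sin(nθ))
= 5^5(cos(5*225°) + i sin(5*225°))
= 3125(cos 45° + i sin 45°)
= 3125*sqrt(2)/2 + (3125*sqrt(2)/2)i


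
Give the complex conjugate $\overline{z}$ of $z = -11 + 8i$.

If z = a + bi, then conjugate(z) = a - bi
conjugate(-11 + 8i) = -11 - 8i


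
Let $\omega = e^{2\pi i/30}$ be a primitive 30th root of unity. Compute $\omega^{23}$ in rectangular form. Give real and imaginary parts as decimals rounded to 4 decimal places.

ω^23 = e^(2πi·23/30) = e^(i·23π/15)
= cos(23π/15) + i sin(23π/15)
= 0.1045 - 0.9945i


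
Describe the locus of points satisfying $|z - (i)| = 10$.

|z - z0| = r describes a circle centered at z0 with radius r
Here z0 = i and r = 10
Locus: Circle centered at (0, 1) with radius 10


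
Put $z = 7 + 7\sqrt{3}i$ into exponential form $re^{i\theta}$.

r = |z| = sqrt((7)^2 + (7*sqrt(3))^2) = sqrt(49 + 147) = sqrt(196) = 14
θ = arctan(b/a) = arctan(12.1244/7) (quadrant-adjusted) = 60° = π/3
z = 14e^(i*π/3)


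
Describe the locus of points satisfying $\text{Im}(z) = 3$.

Im(z) = y where z = x + yi; the equation y = 3 is satisfied by all points with that y-coordinate
Locus: Horizontal line y = 3


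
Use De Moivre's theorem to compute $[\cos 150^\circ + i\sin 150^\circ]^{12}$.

By De Moivre: z^n = r^n(cos(nθ) + i sin(nθ))
= 1^12(cos(12*150°) + i sin(12*150°))
= 1(cos 0° + i sin 0°)
= 1


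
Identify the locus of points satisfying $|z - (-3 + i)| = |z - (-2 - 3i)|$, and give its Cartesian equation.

|z - z1| = |z - z2| means z is equidistant from z1 and z2,
i.e. the perpendicular bisector of the segment from (-3, 1) to (-2, -3) (midpoint (-5/2, -1)).
With z = x + yi, square both sides:
(x - (-3))^2 + (y - 1)^2 = (x - (-2))^2 + (y - (-3))^2
The x^2 and y^2 terms cancel: 2x + (-8)y = 13 - 10 = 3
Simplify: 2x - 8y = 3
Locus: Perpendicular bisector of the segment from (-3, 1) to (-2, -3): the line 2x - 8y = 3


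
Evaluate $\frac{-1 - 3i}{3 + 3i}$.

Multiply numerator and denominator by conjugate (3 - 3i):
= (-1 - 3i)(3 - 3i) / (3^2 + 3^2)
= (-12 - 6i) / 18
Divide through by 6: (-2 - i) / 3
= -2/3 - (1/3)i


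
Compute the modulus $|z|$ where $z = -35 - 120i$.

|z| = sqrt(a^2 + b^2) = sqrt((-35)^2 + (-120)^2) = sqrt(15625) = 125


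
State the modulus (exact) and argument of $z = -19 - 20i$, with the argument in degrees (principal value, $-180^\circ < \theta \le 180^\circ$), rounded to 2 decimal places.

|z| = sqrt((-19)^2 + (-20)^2) = sqrt(761)
arg(z) = arctan(b/a) = arctan(-20/-19) (quadrant-adjusted) = -133.53°


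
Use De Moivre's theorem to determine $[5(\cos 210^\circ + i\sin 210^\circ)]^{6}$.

By De Moivre: z^n = r^n(cos(nθ) + i sin(nθ))
= 5^6(cos(6*210°) + i sin(6*210°))
= 15625(cos 180° + i sin 180°)
= -15625


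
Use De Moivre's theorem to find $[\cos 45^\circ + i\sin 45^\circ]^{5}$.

By De Moivre: z^n = r^n(cos(nθ) + i sin(nθ))
= 1^5(cos(5*45°) + i sin(5*45°))
= 1(cos 225° + i sin 225°)
= -sqrt(2)/2 - (sqrt(2)/2)i


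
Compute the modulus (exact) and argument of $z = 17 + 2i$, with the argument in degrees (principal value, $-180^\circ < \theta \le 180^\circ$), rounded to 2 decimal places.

|z| = sqrt(17^2 + 2^2) = sqrt(293)
arg(z) = arctan(b/a) = arctan(2/17) (quadrant-adjusted) = 6.71°


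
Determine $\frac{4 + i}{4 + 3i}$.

Multiply numerator and denominator by conjugate (4 - 3i):
= (4 + i)(4 - 3i) / (4^2 + 3^2)
= (19 - 8i) / 25
= 19/25 - (8/25)i


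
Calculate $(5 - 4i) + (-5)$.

(5 + (-5)) + (-4 + 0)i = -4i


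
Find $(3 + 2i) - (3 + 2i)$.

(3 - 3) + (2 - 2)i = 0


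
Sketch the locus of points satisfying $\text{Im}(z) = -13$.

Im(z) = y where z = x + yi; the equation y = -13 is satisfied by all points with that y-coordinate
Locus: Horizontal line y = -13


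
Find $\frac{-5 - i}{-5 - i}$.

Multiply numerator and denominator by conjugate (-5 + i):
= (-5 - i)(-5 + i) / ((-5)^2 + (-1)^2)
= (26) / 26
= 1


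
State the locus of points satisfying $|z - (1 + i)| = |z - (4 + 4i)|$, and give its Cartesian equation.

|z - z1| = |z - z2| means z is equidistant from z1 and z2,
i.e. the perpendicular bisector of the segment from (1, 1) to (4, 4) (midpoint (5/2, 5/2)).
With z = x + yi, square both sides:
(x - 1)^2 + (y - 1)^2 = (x - 4)^2 + (y - 4)^2
The x^2 and y^2 terms cancel: 6x + 6y = 32 - 2 = 30
Simplify: x + y = 5
Locus: Perpendicular bisector of the segment from (1, 1) to (4, 4): the line x + y = 5


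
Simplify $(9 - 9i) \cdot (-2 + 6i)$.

(a1*a2 - b1*b2) + (a1*b2 + b1*a2)i
= (-18 - (-54)) + (54 + 18)i
= 36 + 72i


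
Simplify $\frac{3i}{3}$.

Divisor is real, so divide each part by 3:
= i


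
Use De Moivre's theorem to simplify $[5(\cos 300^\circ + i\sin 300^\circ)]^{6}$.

By De Moivre: z^n = r^n(cos(nθ) + i sin(nθ))
= 5^6(cos(6*300°) + i sin(6*300°))
= 15625(cos 0° + i sin 0°)
= 15625


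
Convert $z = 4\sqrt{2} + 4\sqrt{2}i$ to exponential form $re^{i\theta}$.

r = |z| = sqrt((4*sqrt(2))^2 + (4*sqrt(2))^2) = sqrt(32 + 32) = sqrt(64) = 8
θ = arctan(b/a) = arctan(5.6569/5.6569) (quadrant-adjusted) = 45° = π/4
z = 8e^(i*π/4)


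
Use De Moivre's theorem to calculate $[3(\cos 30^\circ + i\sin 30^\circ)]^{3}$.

By De Moivre: z^n = r^n(cos(nθ) + i sin(nθ))
= 3^3(cos(3*30°) + i sin(3*30°))
= 27(cos 90° + i sin 90°)
= 27i


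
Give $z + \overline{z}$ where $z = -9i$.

z + conjugate(z) = (a + bi) + (a - bi) = 2a
= 2 * 0 = 0


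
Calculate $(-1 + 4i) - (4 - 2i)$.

(-1 - 4) + (4 - (-2))i = -5 + 6i


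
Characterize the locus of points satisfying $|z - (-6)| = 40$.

|z - z0| = r describes a circle centered at z0 with radius r
Here z0 = -6 and r = 40
Locus: Circle centered at (-6, 0) with radius 40


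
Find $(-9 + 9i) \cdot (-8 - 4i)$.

(a1*a2 - b1*b2) + (a1*b2 + b1*a2)i
= (72 - (-36)) + (36 + (-72))i
= 108 - 36i


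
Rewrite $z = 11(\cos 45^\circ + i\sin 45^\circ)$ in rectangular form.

a = r cos θ = 11 * sqrt(2)/2 = 11*sqrt(2)/2
b = r sin θ = 11 * sqrt(2)/2 = 11*sqrt(2)/2
z = 11*sqrt(2)/2 + (11*sqrt(2)/2)i


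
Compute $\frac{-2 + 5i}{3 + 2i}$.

Multiply numerator and denominator by conjugate (3 - 2i):
= (-2 + 5i)(3 - 2i) / (3^2 + 2^2)
= (4 + 19i) / 13
= 4/13 + (19/13)i


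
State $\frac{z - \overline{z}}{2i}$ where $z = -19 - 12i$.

z - conjugate(z) = 2bi
(z - conjugate(z))/(2i) = 2bi/(2i) = b = -12


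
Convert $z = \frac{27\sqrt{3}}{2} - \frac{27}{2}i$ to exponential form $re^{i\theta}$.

r = |z| = sqrt((27*sqrt(3)/2)^2 + (-27/2)^2) = sqrt(2187/4 + 729/4) = sqrt(729) = 27
θ = arctan(b/a) = arctan(-13.5/23.3827) (quadrant-adjusted) = -30° = -π/6
z = 27e^(-i*π/6)


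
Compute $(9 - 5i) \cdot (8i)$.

(a1*a2 - b1*b2) + (a1*b2 + b1*a2)i
= (0 - (-40)) + (72 + 0)i
= 40 + 72i


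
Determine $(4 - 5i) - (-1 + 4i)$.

(4 - (-1)) + (-5 - 4)i = 5 - 9i


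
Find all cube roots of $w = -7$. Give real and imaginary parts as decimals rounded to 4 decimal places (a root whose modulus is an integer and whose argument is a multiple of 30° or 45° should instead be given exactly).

|w| = 7, arg(w) = 180°
Root modulus = 7^(1/3) ≈ 1.912931
Root arguments: θ_k = (180° + 360°k)/3 for k = 0, 1, ..., 2
Compute each root as (root modulus)(cos θ_k + i sin θ_k) using full-precision intermediates, then round to 4 decimal places.
Roots: 0.9565 + 1.6566i, -1.9129, 0.9565 - 1.6566i


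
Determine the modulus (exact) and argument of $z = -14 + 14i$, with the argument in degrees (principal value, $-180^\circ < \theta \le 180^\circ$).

|z| = sqrt((-14)^2 + 14^2) = sqrt(392)
arg(z) = arctan(b/a) = arctan(14/-14) (quadrant-adjusted) = 135°


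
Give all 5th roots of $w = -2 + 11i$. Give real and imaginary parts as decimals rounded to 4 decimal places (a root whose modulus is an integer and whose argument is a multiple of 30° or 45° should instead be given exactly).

|w| = sqrt(125) ≈ 11.180340, arg(w) ≈ 100.304846°
Root modulus = sqrt(125)^(1/5) ≈ 1.620657
Root arguments: θ_k = (arg(w) + 360°k)/5 for k = 0, 1, ..., 4
Compute each root as (root modulus)(cos θ_k + i sin θ_k) using full-precision intermediates, then round to 4 decimal places.
Roots: 1.5223 + 0.5559i, -0.0583 + 1.6196i, -1.5583 + 0.4451i, -0.9048 - 1.3445i, 0.9991 - 1.2760i


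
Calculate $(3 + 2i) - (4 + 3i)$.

(3 - 4) + (2 - 3)i = -1 - i


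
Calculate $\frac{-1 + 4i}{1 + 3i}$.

Multiply numerator and denominator by conjugate (1 - 3i):
= (-1 + 4i)(1 - 3i) / (1^2 + 3^2)
= (11 + 7i) / 10
= 11/10 + (7/10)i


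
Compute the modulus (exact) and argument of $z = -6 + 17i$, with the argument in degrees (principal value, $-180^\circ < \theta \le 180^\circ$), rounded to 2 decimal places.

|z| = sqrt((-6)^2 + 17^2) = sqrt(325)
arg(z) = arctan(b/a) = arctan(17/-6) (quadrant-adjusted) = 109.44°


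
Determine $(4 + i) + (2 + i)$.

(4 + 2) + (1 + 1)i = 6 + 2i


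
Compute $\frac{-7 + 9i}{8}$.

Divisor is real, so divide each part by 8:
= -7/8 + (9/8)i


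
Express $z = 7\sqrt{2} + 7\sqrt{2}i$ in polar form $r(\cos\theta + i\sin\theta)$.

r = |z| = sqrt(a^2 + b^2) = sqrt((7*sqrt(2))^2 + (7*sqrt(2))^2) = sqrt(98 + 98) = sqrt(196) = 14
θ = arctan(b/a) = arctan(9.8995/9.8995) (quadrant-adjusted) = 45°
z = 14(cos 45° + i sin 45°)


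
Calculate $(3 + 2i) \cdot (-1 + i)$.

(a1*a2 - b1*b2) + (a1*b2 + b1*a2)i
= (-3 - 2) + (3 + (-2))i
= -5 + i


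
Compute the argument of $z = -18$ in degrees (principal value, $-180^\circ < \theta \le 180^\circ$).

b = 0 and a < 0, so z lies on the negative real axis: θ = 180°


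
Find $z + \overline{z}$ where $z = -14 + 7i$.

z + conjugate(z) = (a + bi) + (a - bi) = 2a
= 2 * (-14) = -28


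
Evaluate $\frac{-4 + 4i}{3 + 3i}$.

Multiply numerator and denominator by conjugate (3 - 3i):
= (-4 + 4i)(3 - 3i) / (3^2 + 3^2)
= (24i) / 18
Divide through by 6: (4i) / 3
= 0 + (4/3)i


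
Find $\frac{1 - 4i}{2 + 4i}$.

Multiply numerator and denominator by conjugate (2 - 4i):
= (1 - 4i)(2 - 4i) / (2^2 + 4^2)
= (-14 - 12i) / 20
Divide through by 2: (-7 - 6i) / 10
= -7/10 - (3/5)i


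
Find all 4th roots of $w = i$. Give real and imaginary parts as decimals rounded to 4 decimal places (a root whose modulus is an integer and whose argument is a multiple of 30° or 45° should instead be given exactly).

|w| = 1, arg(w) = 90°
Root modulus = 1^(1/4) = 1
Root arguments: θ_k = (90° + 360°k)/4 for k = 0, 1, ..., 3
Compute each root as (root modulus)(cos θ_k + i sin θ_k) using full-precision intermediates, then round to 4 decimal places.
Roots: 0.9239 + 0.3827i, -0.3827 + 0.9239i, -0.9239 - 0.3827i, 0.3827 - 0.9239i


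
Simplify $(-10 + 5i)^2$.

(a + bi)^2 = a^2 - b^2 + 2abi
= (-10)^2 - 5^2 + 2*(-10)*5i
= 75 - 100i


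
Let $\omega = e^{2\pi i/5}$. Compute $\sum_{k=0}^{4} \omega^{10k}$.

Since 5 divides 10, ω^10 = (ω^5)^2 = 1^2 = 1, so every term is 1.
Sum = 5 · 1 = 5


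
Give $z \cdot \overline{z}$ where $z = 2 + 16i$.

z * conjugate(z) = |z|^2 = a^2 + b^2
= 2^2 + 16^2 = 260


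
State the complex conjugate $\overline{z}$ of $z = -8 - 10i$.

If z = a + bi, then conjugate(z) = a - bi
conjugate(-8 - 10i) = -8 + 10i


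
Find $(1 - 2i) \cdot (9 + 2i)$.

(a1*a2 - b1*b2) + (a1*b2 + b1*a2)i
= (9 - (-4)) + (2 + (-18))i
= 13 - 16i


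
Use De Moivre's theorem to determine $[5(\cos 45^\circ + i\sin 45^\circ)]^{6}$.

By De Moivre: z^n = r^n(cos(nθ) + i sin(nθ))
= 5^6(cos(6*45°) + i sin(6*45°))
= 15625(cos 270° + i sin 270°)
= -15625i


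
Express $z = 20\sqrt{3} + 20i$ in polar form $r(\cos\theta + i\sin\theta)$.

r = |z| = sqrt(a^2 + b^2) = sqrt((20*sqrt(3))^2 + (20)^2) = sqrt(1200 + 400) = sqrt(1600) = 40
θ = arctan(b/a) = arctan(20/34.641) (quadrant-adjusted) = 30°
z = 40(cos 30° + i sin 30°)


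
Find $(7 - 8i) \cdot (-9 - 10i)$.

(a1*a2 - b1*b2) + (a1*b2 + b1*a2)i
= (-63 - 80) + (-70 + 72)i
= -143 + 2i


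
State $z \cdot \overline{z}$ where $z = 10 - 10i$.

z * conjugate(z) = |z|^2 = a^2 + b^2
= 10^2 + (-10)^2 = 200


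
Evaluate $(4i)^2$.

(a + bi)^2 = a^2 - b^2 + 2abi
= 0^2 - 4^2 + 2*0*4i
= -16


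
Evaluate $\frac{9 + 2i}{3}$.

Divisor is real, so divide each part by 3:
= 3 + (2/3)i


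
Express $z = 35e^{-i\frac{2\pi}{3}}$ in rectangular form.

a = r cos θ = 35 * -1/2 = -35/2
b = r sin θ = 35 * -sqrt(3)/2 = -35*sqrt(3)/2
z = -35/2 - (35*sqrt(3)/2)i


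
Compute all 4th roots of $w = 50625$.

|w| = 50625, arg(w) = 0°
Root modulus = 50625^(1/4) = 15
Root arguments: θ_k = (0° + 360°k)/4 for k = 0, 1, ..., 3
Roots: 15, 15i, -15, -15i


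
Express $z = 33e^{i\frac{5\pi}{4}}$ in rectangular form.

a = r cos θ = 33 * -sqrt(2)/2 = -33*sqrt(2)/2
b = r sin θ = 33 * -sqrt(2)/2 = -33*sqrt(2)/2
z = -33*sqrt(2)/2 - (33*sqrt(2)/2)i


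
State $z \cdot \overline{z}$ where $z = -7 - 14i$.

z * conjugate(z) = |z|^2 = a^2 + b^2
= (-7)^2 + (-14)^2 = 245


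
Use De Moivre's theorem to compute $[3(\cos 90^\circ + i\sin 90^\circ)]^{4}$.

By De Moivre: z^n = r^n(cos(nθ) + i sin(nθ))
= 3^4(cos(4*90°) + i sin(4*90°))
= 81(cos 0° + i sin 0°)
= 81


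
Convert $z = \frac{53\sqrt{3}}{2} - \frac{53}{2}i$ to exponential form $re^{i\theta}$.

r = |z| = sqrt((53*sqrt(3)/2)^2 + (-53/2)^2) = sqrt(8427/4 + 2809/4) = sqrt(2809) = 53
θ = arctan(b/a) = arctan(-26.5/45.8993) (quadrant-adjusted) = -30° = -π/6
z = 53e^(-i*π/6)


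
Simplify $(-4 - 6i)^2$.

(a + bi)^2 = a^2 - b^2 + 2abi
= (-4)^2 - (-6)^2 + 2*(-4)*(-6)i
= -20 + 48i


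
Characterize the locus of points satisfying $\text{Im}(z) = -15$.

Im(z) = y where z = x + yi; the equation y = -15 is satisfied by all points with that y-coordinate
Locus: Horizontal line y = -15


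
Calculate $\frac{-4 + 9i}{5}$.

Divisor is real, so divide each part by 5:
= -4/5 + (9/5)i


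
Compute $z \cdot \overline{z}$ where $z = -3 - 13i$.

z * conjugate(z) = |z|^2 = a^2 + b^2
= (-3)^2 + (-13)^2 = 178


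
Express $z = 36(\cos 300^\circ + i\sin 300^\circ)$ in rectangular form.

a = r cos θ = 36 * 1/2 = 18
b = r sin θ = 36 * -sqrt(3)/2 = -18*sqrt(3)
z = 18 - 18*sqrt(3)i


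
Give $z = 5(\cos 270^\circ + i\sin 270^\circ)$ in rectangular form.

a = r cos θ = 5 * 0 = 0
b = r sin θ = 5 * -1 = -5
z = -5i


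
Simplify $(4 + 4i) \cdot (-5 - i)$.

(a1*a2 - b1*b2) + (a1*b2 + b1*a2)i
= (-20 - (-4)) + (-4 + (-20))i
= -16 - 24i


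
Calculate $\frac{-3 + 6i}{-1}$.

Divisor is real, so divide each part by -1:
= 3 - 6i


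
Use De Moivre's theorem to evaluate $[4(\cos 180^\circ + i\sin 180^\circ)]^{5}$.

By De Moivre: z^n = r^n(cos(nθ) + i sin(nθ))
= 4^5(cos(5*180°) + i sin(5*180°))
= 1024(cos 180° + i sin 180°)
= -1024


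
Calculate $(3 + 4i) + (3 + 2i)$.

(3 + 3) + (4 + 2)i = 6 + 6i


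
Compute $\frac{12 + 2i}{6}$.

Divisor is real, so divide each part by 6:
= 2 + (1/3)i


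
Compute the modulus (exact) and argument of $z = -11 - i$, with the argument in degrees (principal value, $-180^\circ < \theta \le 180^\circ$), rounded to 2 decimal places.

|z| = sqrt((-11)^2 + (-1)^2) = sqrt(122)
arg(z) = arctan(b/a) = arctan(-1/-11) (quadrant-adjusted) = -174.81°


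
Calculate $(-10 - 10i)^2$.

(a + bi)^2 = a^2 - b^2 + 2abi
= (-10)^2 - (-10)^2 + 2*(-10)*(-10)i
= 200i


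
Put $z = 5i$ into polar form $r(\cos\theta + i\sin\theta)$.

r = |z| = sqrt(a^2 + b^2) = sqrt((0)^2 + (5)^2) = sqrt(0 + 25) = sqrt(25) = 5
a = 0 and b > 0, so z lies on the positive imaginary axis: θ = 90°
z = 5(cos 90° + i sin 90°)


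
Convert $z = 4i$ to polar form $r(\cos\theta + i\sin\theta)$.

r = |z| = sqrt(a^2 + b^2) = sqrt((0)^2 + (4)^2) = sqrt(0 + 16) = sqrt(16) = 4
a = 0 and b > 0, so z lies on the positive imaginary axis: θ = 90°
z = 4(cos 90° + i sin 90°)


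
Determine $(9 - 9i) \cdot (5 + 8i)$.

(a1*a2 - b1*b2) + (a1*b2 + b1*a2)i
= (45 - (-72)) + (72 + (-45))i
= 117 + 27i


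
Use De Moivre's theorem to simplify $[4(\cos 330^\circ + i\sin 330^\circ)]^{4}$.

By De Moivre: z^n = r^n(cos(nθ) + i sin(nθ))
= 4^4(cos(4*330°) + i sin(4*330°))
= 256(cos 240° + i sin 240°)
= -128 - 128*sqrt(3)i


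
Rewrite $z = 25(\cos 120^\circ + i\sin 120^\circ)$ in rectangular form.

a = r cos θ = 25 * -1/2 = -25/2
b = r sin θ = 25 * sqrt(3)/2 = 25*sqrt(3)/2
z = -25/2 + (25*sqrt(3)/2)i


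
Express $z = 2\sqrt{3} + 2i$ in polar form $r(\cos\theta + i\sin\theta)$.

r = |z| = sqrt(a^2 + b^2) = sqrt((2*sqrt(3))^2 + (2)^2) = sqrt(12 + 4) = sqrt(16) = 4
θ = arctan(b/a) = arctan(2/3.4641) (quadrant-adjusted) = 30°
z = 4(cos 30° + i sin 30°)


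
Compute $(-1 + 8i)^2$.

(a + bi)^2 = a^2 - b^2 + 2abi
= (-1)^2 - 8^2 + 2*(-1)*8i
= -63 - 16i


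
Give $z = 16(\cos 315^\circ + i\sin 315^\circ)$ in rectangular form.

a = r cos θ = 16 * sqrt(2)/2 = 8*sqrt(2)
b = r sin θ = 16 * -sqrt(2)/2 = -8*sqrt(2)
z = 8*sqrt(2) - 8*sqrt(2)i
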